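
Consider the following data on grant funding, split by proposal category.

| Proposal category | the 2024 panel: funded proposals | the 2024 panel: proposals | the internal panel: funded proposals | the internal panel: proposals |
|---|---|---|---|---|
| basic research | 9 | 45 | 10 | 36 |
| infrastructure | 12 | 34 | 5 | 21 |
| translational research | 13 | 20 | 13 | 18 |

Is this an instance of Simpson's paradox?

No

Basic research: the 2024 panel 9/45 = 20.0%, the internal panel 10/36 = 27.8% → the internal panel
Infrastructure: the 2024 panel 12/34 = 35.3%, the internal panel 5/21 = 23.8% → the 2024 panel
Translational research: the 2024 panel 13/20 = 65.0%, the internal panel 13/18 = 72.2% → the internal panel
Overall: the 2024 panel 34/99 = 34.3%, the internal panel 28/75 = 37.3% → the internal panel
Neither sweeps: the 2024 panel wins 1 of 3 groups, the internal panel wins 2. The internal panel wins overall but not every group — no Simpson reversal.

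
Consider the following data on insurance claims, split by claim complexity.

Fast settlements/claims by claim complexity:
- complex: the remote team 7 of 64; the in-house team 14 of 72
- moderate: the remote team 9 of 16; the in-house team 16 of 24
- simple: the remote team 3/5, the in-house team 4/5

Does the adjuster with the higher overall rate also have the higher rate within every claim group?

Complex: the remote team 7/64 = 10.9%, the in-house team 14/72 = 19.4% → the in-house team
Moderate: the remote team 9/16 = 56.2%, the in-house team 16/24 = 66.7% → the in-house team
Simple: the remote team 3/5 = 60.0%, the in-house team 4/5 = 80.0% → the in-house team
Overall: the remote team 19/85 = 22.4%, the in-house team 34/101 = 33.7% → the in-house team
The in-house team wins overall and in every claim group — no reversal.

Yes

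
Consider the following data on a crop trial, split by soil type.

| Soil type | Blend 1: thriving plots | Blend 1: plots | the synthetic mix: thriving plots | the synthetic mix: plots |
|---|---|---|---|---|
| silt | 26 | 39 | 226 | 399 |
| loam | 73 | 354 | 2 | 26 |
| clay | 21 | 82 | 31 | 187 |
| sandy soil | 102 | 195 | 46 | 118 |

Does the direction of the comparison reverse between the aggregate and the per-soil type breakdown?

Yes

Silt: Blend 1 26/39 = 66.7%, the synthetic mix 226/399 = 56.6% → Blend 1
Loam: Blend 1 73/354 = 20.6%, the synthetic mix 2/26 = 7.7% → Blend 1
Clay: Blend 1 21/82 = 25.6%, the synthetic mix 31/187 = 16.6% → Blend 1
Sandy soil: Blend 1 102/195 = 52.3%, the synthetic mix 46/118 = 39.0% → Blend 1
Overall: Blend 1 222/670 = 33.1%, the synthetic mix 305/730 = 41.8% → the synthetic mix
Blend 1 wins each soil group but the synthetic mix wins overall — the comparison reverses. Blend 1's plots skew toward loam, which has a lower base rate.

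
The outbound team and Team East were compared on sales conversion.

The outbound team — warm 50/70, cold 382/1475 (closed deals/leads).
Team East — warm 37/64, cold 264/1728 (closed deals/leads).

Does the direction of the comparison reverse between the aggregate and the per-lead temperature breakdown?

Warm: the outbound team 50/70 = 71.4%, Team East 37/64 = 57.8% → the outbound team
Cold: the outbound team 382/1475 = 25.9%, Team East 264/1728 = 15.3% → the outbound team
Overall: the outbound team 432/1545 = 28.0%, Team East 301/1792 = 16.8% → the outbound team
The outbound team wins overall and in every lead group — no reversal.

No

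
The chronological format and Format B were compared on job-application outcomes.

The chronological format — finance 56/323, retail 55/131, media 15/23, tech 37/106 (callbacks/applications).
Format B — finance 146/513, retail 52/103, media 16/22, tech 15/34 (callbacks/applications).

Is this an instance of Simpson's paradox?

No

Finance: the chronological format 56/323 = 17.3%, Format B 146/513 = 28.5% → Format B
Retail: the chronological format 55/131 = 42.0%, Format B 52/103 = 50.5% → Format B
Media: the chronological format 15/23 = 65.2%, Format B 16/22 = 72.7% → Format B
Tech: the chronological format 37/106 = 34.9%, Format B 15/34 = 44.1% → Format B
Overall: the chronological format 163/583 = 28.0%, Format B 229/672 = 34.1% → Format B
Format B wins overall and in every industry group — no reversal.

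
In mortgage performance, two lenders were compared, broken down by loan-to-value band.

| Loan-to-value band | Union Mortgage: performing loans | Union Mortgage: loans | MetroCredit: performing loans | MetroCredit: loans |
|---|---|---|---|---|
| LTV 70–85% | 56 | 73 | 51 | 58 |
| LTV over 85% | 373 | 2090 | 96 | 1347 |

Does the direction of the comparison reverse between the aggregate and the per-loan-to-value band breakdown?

No

LTV 70–85%: Union Mortgage 56/73 = 76.7%, MetroCredit 51/58 = 87.9% → MetroCredit
LTV over 85%: Union Mortgage 373/2090 = 17.8%, MetroCredit 96/1347 = 7.1% → Union Mortgage
Overall: Union Mortgage 429/2163 = 19.8%, MetroCredit 147/1405 = 10.5% → Union Mortgage
Neither sweeps: Union Mortgage wins 1 of 2 groups, MetroCredit wins 1. Union Mortgage wins overall but not every group — no Simpson reversal.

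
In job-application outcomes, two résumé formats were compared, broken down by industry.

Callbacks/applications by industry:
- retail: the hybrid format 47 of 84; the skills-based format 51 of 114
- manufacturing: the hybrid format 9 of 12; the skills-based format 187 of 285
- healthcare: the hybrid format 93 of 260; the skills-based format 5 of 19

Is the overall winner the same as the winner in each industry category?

Retail: the hybrid format 47/84 = 56.0%, the skills-based format 51/114 = 44.7% → the hybrid format
Manufacturing: the hybrid format 9/12 = 75.0%, the skills-based format 187/285 = 65.6% → the hybrid format
Healthcare: the hybrid format 93/260 = 35.8%, the skills-based format 5/19 = 26.3% → the hybrid format
Overall: the hybrid format 149/356 = 41.9%, the skills-based format 243/418 = 58.1% → the skills-based format
The hybrid format wins each industry group but the skills-based format wins overall — the comparison reverses. The hybrid format's applications skew toward healthcare, which has a lower base rate.

No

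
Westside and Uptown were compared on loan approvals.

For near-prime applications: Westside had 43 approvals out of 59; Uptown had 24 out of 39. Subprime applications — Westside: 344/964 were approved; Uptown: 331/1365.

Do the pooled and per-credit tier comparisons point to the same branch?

Yes

Near-prime: Westside 43/59 = 72.9%, Uptown 24/39 = 61.5% → Westside
Subprime: Westside 344/964 = 35.7%, Uptown 331/1365 = 24.2% → Westside
Overall: Westside 387/1023 = 37.8%, Uptown 355/1404 = 25.3% → Westside
Westside wins overall and in every credit group — no reversal.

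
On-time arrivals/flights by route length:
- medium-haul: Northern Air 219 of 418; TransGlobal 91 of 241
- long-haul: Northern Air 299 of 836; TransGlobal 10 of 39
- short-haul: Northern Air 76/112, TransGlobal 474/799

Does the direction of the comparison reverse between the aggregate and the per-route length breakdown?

Yes

Medium-haul: Northern Air 219/418 = 52.4%, TransGlobal 91/241 = 37.8% → Northern Air
Long-haul: Northern Air 299/836 = 35.8%, TransGlobal 10/39 = 25.6% → Northern Air
Short-haul: Northern Air 76/112 = 67.9%, TransGlobal 474/799 = 59.3% → Northern Air
Overall: Northern Air 594/1366 = 43.5%, TransGlobal 575/1079 = 53.3% → TransGlobal
Northern Air wins each route group but TransGlobal wins overall — the comparison reverses. Northern Air's flights skew toward long-haul, which has a lower base rate.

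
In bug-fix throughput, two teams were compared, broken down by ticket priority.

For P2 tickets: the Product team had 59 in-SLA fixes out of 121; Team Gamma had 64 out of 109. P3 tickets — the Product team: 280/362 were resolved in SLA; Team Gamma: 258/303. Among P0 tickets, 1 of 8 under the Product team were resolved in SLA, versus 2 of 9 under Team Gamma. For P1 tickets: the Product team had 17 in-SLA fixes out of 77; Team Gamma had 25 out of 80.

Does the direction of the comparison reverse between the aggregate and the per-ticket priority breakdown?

No

P2: the Product team 59/121 = 48.8%, Team Gamma 64/109 = 58.7% → Team Gamma
P3: the Product team 280/362 = 77.3%, Team Gamma 258/303 = 85.1% → Team Gamma
P0: the Product team 1/8 = 12.5%, Team Gamma 2/9 = 22.2% → Team Gamma
P1: the Product team 17/77 = 22.1%, Team Gamma 25/80 = 31.2% → Team Gamma
Overall: the Product team 357/568 = 62.9%, Team Gamma 349/501 = 69.7% → Team Gamma
Team Gamma wins overall and in every ticket group — no reversal.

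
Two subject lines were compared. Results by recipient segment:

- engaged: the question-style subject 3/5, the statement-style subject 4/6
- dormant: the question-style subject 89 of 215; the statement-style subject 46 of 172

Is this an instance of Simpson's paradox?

No

Engaged: the question-style subject 3/5 = 60.0%, the statement-style subject 4/6 = 66.7% → the statement-style subject
Dormant: the question-style subject 89/215 = 41.4%, the statement-style subject 46/172 = 26.7% → the question-style subject
Overall: the question-style subject 92/220 = 41.8%, the statement-style subject 50/178 = 28.1% → the question-style subject
Neither sweeps: the question-style subject wins 1 of 2 groups, the statement-style subject wins 1. The question-style subject wins overall but not every group — no Simpson reversal.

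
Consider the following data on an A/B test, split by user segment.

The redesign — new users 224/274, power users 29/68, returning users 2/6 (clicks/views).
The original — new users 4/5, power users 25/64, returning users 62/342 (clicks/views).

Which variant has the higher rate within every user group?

the redesign

New users: the redesign 224/274 = 81.8%, the original 4/5 = 80.0% → the redesign
Power users: the redesign 29/68 = 42.6%, the original 25/64 = 39.1% → the redesign
Returning users: the redesign 2/6 = 33.3%, the original 62/342 = 18.1% → the redesign
The redesign has the higher rate in all 3 groups.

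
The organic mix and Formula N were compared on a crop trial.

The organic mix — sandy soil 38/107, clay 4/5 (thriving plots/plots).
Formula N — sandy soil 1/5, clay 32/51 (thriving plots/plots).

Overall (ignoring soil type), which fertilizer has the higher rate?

Formula N

Sandy soil: the organic mix 38/107 = 35.5%, Formula N 1/5 = 20.0% → the organic mix
Clay: the organic mix 4/5 = 80.0%, Formula N 32/51 = 62.7% → the organic mix
Overall: the organic mix 42/112 = 37.5%, Formula N 33/56 = 58.9% → Formula N
(The organic mix wins every soil group but Formula N wins overall — the organic mix's plots skew toward the low-rate sandy soil group.)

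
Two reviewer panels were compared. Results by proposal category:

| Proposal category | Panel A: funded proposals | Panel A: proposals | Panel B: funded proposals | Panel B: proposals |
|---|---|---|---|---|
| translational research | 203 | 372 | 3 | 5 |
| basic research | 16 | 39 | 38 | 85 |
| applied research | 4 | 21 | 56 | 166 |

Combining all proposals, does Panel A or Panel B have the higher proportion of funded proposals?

Translational research: Panel A 203/372 = 54.6%, Panel B 3/5 = 60.0% → Panel B
Basic research: Panel A 16/39 = 41.0%, Panel B 38/85 = 44.7% → Panel B
Applied research: Panel A 4/21 = 19.0%, Panel B 56/166 = 33.7% → Panel B
Overall: Panel A 223/432 = 51.6%, Panel B 97/256 = 37.9% → Panel A
(Panel B wins every proposal group but Panel A wins overall — Panel B's proposals skew toward the low-rate applied research group.)

Panel A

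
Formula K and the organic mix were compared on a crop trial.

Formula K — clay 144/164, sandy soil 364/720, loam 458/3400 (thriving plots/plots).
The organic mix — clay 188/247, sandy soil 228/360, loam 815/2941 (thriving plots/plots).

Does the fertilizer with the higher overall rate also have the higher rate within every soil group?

No

Clay: Formula K 144/164 = 87.8%, the organic mix 188/247 = 76.1% → Formula K
Sandy soil: Formula K 364/720 = 50.6%, the organic mix 228/360 = 63.3% → the organic mix
Loam: Formula K 458/3400 = 13.5%, the organic mix 815/2941 = 27.7% → the organic mix
Overall: Formula K 966/4284 = 22.5%, the organic mix 1231/3548 = 34.7% → the organic mix
Neither sweeps: Formula K wins 1 of 3 groups, the organic mix wins 2. The organic mix wins overall but not every group — no Simpson reversal.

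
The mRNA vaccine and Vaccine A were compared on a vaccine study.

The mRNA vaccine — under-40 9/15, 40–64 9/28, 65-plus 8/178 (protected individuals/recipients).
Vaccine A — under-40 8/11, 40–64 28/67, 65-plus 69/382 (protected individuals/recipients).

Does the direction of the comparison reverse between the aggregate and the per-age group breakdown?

No

Under-40: the mRNA vaccine 9/15 = 60.0%, Vaccine A 8/11 = 72.7% → Vaccine A
40–64: the mRNA vaccine 9/28 = 32.1%, Vaccine A 28/67 = 41.8% → Vaccine A
65-plus: the mRNA vaccine 8/178 = 4.5%, Vaccine A 69/382 = 18.1% → Vaccine A
Overall: the mRNA vaccine 26/221 = 11.8%, Vaccine A 105/460 = 22.8% → Vaccine A
Vaccine A wins overall and in every age group — no reversal.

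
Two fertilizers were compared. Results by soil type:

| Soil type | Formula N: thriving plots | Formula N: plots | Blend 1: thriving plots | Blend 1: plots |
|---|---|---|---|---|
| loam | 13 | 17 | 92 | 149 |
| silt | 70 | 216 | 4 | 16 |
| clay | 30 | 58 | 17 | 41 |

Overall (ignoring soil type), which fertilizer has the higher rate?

Blend 1

Loam: Formula N 13/17 = 76.5%, Blend 1 92/149 = 61.7% → Formula N
Silt: Formula N 70/216 = 32.4%, Blend 1 4/16 = 25.0% → Formula N
Clay: Formula N 30/58 = 51.7%, Blend 1 17/41 = 41.5% → Formula N
Overall: Formula N 113/291 = 38.8%, Blend 1 113/206 = 54.9% → Blend 1
(Formula N wins every soil group but Blend 1 wins overall — Formula N's plots skew toward the low-rate silt group.)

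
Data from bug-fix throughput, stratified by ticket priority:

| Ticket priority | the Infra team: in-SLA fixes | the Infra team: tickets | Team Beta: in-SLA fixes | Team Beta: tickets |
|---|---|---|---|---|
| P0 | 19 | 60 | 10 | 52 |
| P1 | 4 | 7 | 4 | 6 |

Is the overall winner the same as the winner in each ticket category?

P0: the Infra team 19/60 = 31.7%, Team Beta 10/52 = 19.2% → the Infra team
P1: the Infra team 4/7 = 57.1%, Team Beta 4/6 = 66.7% → Team Beta
Overall: the Infra team 23/67 = 34.3%, Team Beta 14/58 = 24.1% → the Infra team
Neither sweeps: the Infra team wins 1 of 2 groups, Team Beta wins 1. The Infra team wins overall but not every group — no Simpson reversal.

No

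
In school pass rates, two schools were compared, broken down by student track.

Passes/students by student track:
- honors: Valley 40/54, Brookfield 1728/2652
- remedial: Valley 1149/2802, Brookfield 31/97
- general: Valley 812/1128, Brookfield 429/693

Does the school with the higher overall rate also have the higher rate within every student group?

Honors: Valley 40/54 = 74.1%, Brookfield 1728/2652 = 65.2% → Valley
Remedial: Valley 1149/2802 = 41.0%, Brookfield 31/97 = 32.0% → Valley
General: Valley 812/1128 = 72.0%, Brookfield 429/693 = 61.9% → Valley
Overall: Valley 2001/3984 = 50.2%, Brookfield 2188/3442 = 63.6% → Brookfield
Valley wins each student group but Brookfield wins overall — the comparison reverses. Valley's students skew toward remedial, which has a lower base rate.

No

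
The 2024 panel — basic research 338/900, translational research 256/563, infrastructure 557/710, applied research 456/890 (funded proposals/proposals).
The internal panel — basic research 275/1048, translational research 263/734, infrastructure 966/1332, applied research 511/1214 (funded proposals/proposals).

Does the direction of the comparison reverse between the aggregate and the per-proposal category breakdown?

No

Basic research: the 2024 panel 338/900 = 37.6%, the internal panel 275/1048 = 26.2% → the 2024 panel
Translational research: the 2024 panel 256/563 = 45.5%, the internal panel 263/734 = 35.8% → the 2024 panel
Infrastructure: the 2024 panel 557/710 = 78.5%, the internal panel 966/1332 = 72.5% → the 2024 panel
Applied research: the 2024 panel 456/890 = 51.2%, the internal panel 511/1214 = 42.1% → the 2024 panel
Overall: the 2024 panel 1607/3063 = 52.5%, the internal panel 2015/4328 = 46.6% → the 2024 panel
The 2024 panel wins overall and in every proposal group — no reversal.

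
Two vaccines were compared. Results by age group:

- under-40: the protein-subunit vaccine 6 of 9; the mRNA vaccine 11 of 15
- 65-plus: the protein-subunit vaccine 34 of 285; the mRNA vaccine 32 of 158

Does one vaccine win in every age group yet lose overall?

No

Under-40: the protein-subunit vaccine 6/9 = 66.7%, the mRNA vaccine 11/15 = 73.3% → the mRNA vaccine
65-plus: the protein-subunit vaccine 34/285 = 11.9%, the mRNA vaccine 32/158 = 20.3% → the mRNA vaccine
Overall: the protein-subunit vaccine 40/294 = 13.6%, the mRNA vaccine 43/173 = 24.9% → the mRNA vaccine
The mRNA vaccine wins overall and in every age group — no reversal.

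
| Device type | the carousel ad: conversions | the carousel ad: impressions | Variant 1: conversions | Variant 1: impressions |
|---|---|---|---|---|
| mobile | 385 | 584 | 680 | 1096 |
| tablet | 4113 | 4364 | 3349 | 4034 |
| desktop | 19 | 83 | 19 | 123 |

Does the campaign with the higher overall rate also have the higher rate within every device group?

Mobile: the carousel ad 385/584 = 65.9%, Variant 1 680/1096 = 62.0% → the carousel ad
Tablet: the carousel ad 4113/4364 = 94.2%, Variant 1 3349/4034 = 83.0% → the carousel ad
Desktop: the carousel ad 19/83 = 22.9%, Variant 1 19/123 = 15.4% → the carousel ad
Overall: the carousel ad 4517/5031 = 89.8%, Variant 1 4048/5253 = 77.1% → the carousel ad
The carousel ad wins overall and in every device group — no reversal.

Yes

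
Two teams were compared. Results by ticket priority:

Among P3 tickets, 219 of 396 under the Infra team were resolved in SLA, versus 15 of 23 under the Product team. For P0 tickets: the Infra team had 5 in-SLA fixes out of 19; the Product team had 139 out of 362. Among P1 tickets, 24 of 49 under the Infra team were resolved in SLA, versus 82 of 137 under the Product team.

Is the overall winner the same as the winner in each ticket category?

P3: the Infra team 219/396 = 55.3%, the Product team 15/23 = 65.2% → the Product team
P0: the Infra team 5/19 = 26.3%, the Product team 139/362 = 38.4% → the Product team
P1: the Infra team 24/49 = 49.0%, the Product team 82/137 = 59.9% → the Product team
Overall: the Infra team 248/464 = 53.4%, the Product team 236/522 = 45.2% → the Infra team
The Product team wins each ticket group but the Infra team wins overall — the comparison reverses. The Product team's tickets skew toward P0, which has a lower base rate.

No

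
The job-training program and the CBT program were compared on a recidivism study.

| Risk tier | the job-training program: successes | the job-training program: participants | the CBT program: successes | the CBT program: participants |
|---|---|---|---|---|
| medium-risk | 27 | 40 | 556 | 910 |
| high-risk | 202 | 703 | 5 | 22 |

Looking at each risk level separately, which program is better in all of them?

Medium-risk: the job-training program 27/40 = 67.5%, the CBT program 556/910 = 61.1% → the job-training program
High-risk: the job-training program 202/703 = 28.7%, the CBT program 5/22 = 22.7% → the job-training program
The job-training program has the higher rate in both groups.

the job-training program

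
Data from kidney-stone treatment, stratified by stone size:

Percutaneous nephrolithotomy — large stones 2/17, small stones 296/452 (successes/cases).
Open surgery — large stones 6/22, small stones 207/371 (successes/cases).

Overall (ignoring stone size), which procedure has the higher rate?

Large stones: percutaneous nephrolithotomy 2/17 = 11.8%, open surgery 6/22 = 27.3% → open surgery
Small stones: percutaneous nephrolithotomy 296/452 = 65.5%, open surgery 207/371 = 55.8% → percutaneous nephrolithotomy
Overall: percutaneous nephrolithotomy 298/469 = 63.5%, open surgery 213/393 = 54.2% → percutaneous nephrolithotomy
(Neither sweeps every stone group, but percutaneous nephrolithotomy has the higher pooled rate.)

percutaneous nephrolithotomy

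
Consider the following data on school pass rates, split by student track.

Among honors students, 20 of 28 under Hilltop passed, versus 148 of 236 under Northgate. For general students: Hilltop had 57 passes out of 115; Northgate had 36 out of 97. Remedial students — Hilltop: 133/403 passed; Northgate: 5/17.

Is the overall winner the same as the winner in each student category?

Honors: Hilltop 20/28 = 71.4%, Northgate 148/236 = 62.7% → Hilltop
General: Hilltop 57/115 = 49.6%, Northgate 36/97 = 37.1% → Hilltop
Remedial: Hilltop 133/403 = 33.0%, Northgate 5/17 = 29.4% → Hilltop
Overall: Hilltop 210/546 = 38.5%, Northgate 189/350 = 54.0% → Northgate
Hilltop wins each student group but Northgate wins overall — the comparison reverses. Hilltop's students skew toward remedial, which has a lower base rate.

No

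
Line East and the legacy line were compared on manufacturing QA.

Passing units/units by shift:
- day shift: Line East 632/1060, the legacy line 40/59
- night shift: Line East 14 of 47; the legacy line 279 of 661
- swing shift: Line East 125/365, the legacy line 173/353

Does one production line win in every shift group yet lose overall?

Yes

Day shift: Line East 632/1060 = 59.6%, the legacy line 40/59 = 67.8% → the legacy line
Night shift: Line East 14/47 = 29.8%, the legacy line 279/661 = 42.2% → the legacy line
Swing shift: Line East 125/365 = 34.2%, the legacy line 173/353 = 49.0% → the legacy line
Overall: Line East 771/1472 = 52.4%, the legacy line 492/1073 = 45.9% → Line East
The legacy line wins each shift group but Line East wins overall — the comparison reverses. The legacy line's units skew toward night shift, which has a lower base rate.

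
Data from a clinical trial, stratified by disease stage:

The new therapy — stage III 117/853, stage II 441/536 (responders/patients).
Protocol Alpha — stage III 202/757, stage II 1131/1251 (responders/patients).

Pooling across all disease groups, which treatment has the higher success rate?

Stage III: the new therapy 117/853 = 13.7%, Protocol Alpha 202/757 = 26.7% → Protocol Alpha
Stage II: the new therapy 441/536 = 82.3%, Protocol Alpha 1131/1251 = 90.4% → Protocol Alpha
Overall: the new therapy 558/1389 = 40.2%, Protocol Alpha 1333/2008 = 66.4% → Protocol Alpha

Protocol Alpha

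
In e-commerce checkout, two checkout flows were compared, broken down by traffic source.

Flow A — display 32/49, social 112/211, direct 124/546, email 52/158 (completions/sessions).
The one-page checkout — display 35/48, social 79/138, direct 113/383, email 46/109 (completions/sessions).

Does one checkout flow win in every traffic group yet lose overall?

Display: Flow A 32/49 = 65.3%, the one-page checkout 35/48 = 72.9% → the one-page checkout
Social: Flow A 112/211 = 53.1%, the one-page checkout 79/138 = 57.2% → the one-page checkout
Direct: Flow A 124/546 = 22.7%, the one-page checkout 113/383 = 29.5% → the one-page checkout
Email: Flow A 52/158 = 32.9%, the one-page checkout 46/109 = 42.2% → the one-page checkout
Overall: Flow A 320/964 = 33.2%, the one-page checkout 273/678 = 40.3% → the one-page checkout
The one-page checkout wins overall and in every traffic group — no reversal.

No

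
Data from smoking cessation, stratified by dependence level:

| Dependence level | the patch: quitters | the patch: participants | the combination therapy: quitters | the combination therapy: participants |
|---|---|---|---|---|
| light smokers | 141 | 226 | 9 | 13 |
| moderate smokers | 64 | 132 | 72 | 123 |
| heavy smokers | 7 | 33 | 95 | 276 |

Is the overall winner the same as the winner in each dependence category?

No

Light smokers: the patch 141/226 = 62.4%, the combination therapy 9/13 = 69.2% → the combination therapy
Moderate smokers: the patch 64/132 = 48.5%, the combination therapy 72/123 = 58.5% → the combination therapy
Heavy smokers: the patch 7/33 = 21.2%, the combination therapy 95/276 = 34.4% → the combination therapy
Overall: the patch 212/391 = 54.2%, the combination therapy 176/412 = 42.7% → the patch
The combination therapy wins each dependence group but the patch wins overall — the comparison reverses. The combination therapy's participants skew toward heavy smokers, which has a lower base rate.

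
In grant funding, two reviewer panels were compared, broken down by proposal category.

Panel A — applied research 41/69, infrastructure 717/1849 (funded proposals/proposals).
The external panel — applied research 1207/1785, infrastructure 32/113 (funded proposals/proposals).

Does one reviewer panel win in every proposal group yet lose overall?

Applied research: Panel A 41/69 = 59.4%, the external panel 1207/1785 = 67.6% → the external panel
Infrastructure: Panel A 717/1849 = 38.8%, the external panel 32/113 = 28.3% → Panel A
Overall: Panel A 758/1918 = 39.5%, the external panel 1239/1898 = 65.3% → the external panel
Neither sweeps: Panel A wins 1 of 2 groups, the external panel wins 1. The external panel wins overall but not every group — no Simpson reversal.

No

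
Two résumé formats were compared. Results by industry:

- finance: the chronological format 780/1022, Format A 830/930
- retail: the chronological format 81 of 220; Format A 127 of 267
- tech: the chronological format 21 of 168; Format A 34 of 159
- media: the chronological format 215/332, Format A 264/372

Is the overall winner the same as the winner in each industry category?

Yes

Finance: the chronological format 780/1022 = 76.3%, Format A 830/930 = 89.2% → Format A
Retail: the chronological format 81/220 = 36.8%, Format A 127/267 = 47.6% → Format A
Tech: the chronological format 21/168 = 12.5%, Format A 34/159 = 21.4% → Format A
Media: the chronological format 215/332 = 64.8%, Format A 264/372 = 71.0% → Format A
Overall: the chronological format 1097/1742 = 63.0%, Format A 1255/1728 = 72.6% → Format A
Format A wins overall and in every industry group — no reversal.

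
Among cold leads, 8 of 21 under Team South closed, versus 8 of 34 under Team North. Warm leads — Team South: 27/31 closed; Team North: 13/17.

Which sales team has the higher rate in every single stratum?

Cold: Team South 8/21 = 38.1%, Team North 8/34 = 23.5% → Team South
Warm: Team South 27/31 = 87.1%, Team North 13/17 = 76.5% → Team South
Team South has the higher rate in both groups.

Team South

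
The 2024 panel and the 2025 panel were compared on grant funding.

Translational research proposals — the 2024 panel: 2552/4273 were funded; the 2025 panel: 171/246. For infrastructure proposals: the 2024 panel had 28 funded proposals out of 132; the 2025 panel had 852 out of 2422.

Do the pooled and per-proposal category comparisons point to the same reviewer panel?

Translational research: the 2024 panel 2552/4273 = 59.7%, the 2025 panel 171/246 = 69.5% → the 2025 panel
Infrastructure: the 2024 panel 28/132 = 21.2%, the 2025 panel 852/2422 = 35.2% → the 2025 panel
Overall: the 2024 panel 2580/4405 = 58.6%, the 2025 panel 1023/2668 = 38.3% → the 2024 panel
The 2025 panel wins each proposal group but the 2024 panel wins overall — the comparison reverses. The 2025 panel's proposals skew toward infrastructure, which has a lower base rate.

No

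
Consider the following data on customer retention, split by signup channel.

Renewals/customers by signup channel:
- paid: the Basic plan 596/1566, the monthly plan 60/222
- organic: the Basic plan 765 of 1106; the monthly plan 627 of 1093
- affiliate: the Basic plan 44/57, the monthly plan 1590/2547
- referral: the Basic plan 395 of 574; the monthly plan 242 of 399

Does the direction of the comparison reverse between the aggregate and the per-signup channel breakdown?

Yes

Paid: the Basic plan 596/1566 = 38.1%, the monthly plan 60/222 = 27.0% → the Basic plan
Organic: the Basic plan 765/1106 = 69.2%, the monthly plan 627/1093 = 57.4% → the Basic plan
Affiliate: the Basic plan 44/57 = 77.2%, the monthly plan 1590/2547 = 62.4% → the Basic plan
Referral: the Basic plan 395/574 = 68.8%, the monthly plan 242/399 = 60.7% → the Basic plan
Overall: the Basic plan 1800/3303 = 54.5%, the monthly plan 2519/4261 = 59.1% → the monthly plan
The Basic plan wins each signup group but the monthly plan wins overall — the comparison reverses. The Basic plan's customers skew toward paid, which has a lower base rate.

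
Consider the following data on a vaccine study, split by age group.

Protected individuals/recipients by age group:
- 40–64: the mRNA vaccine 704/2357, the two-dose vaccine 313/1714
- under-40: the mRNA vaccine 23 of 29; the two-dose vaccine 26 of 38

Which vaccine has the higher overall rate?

40–64: the mRNA vaccine 704/2357 = 29.9%, the two-dose vaccine 313/1714 = 18.3% → the mRNA vaccine
Under-40: the mRNA vaccine 23/29 = 79.3%, the two-dose vaccine 26/38 = 68.4% → the mRNA vaccine
Overall: the mRNA vaccine 727/2386 = 30.5%, the two-dose vaccine 339/1752 = 19.3% → the mRNA vaccine

the mRNA vaccine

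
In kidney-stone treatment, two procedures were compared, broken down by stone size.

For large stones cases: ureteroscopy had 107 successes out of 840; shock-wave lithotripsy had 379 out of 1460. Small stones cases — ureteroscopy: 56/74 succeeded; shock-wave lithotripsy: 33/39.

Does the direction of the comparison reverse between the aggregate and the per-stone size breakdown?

No

Large stones: ureteroscopy 107/840 = 12.7%, shock-wave lithotripsy 379/1460 = 26.0% → shock-wave lithotripsy
Small stones: ureteroscopy 56/74 = 75.7%, shock-wave lithotripsy 33/39 = 84.6% → shock-wave lithotripsy
Overall: ureteroscopy 163/914 = 17.8%, shock-wave lithotripsy 412/1499 = 27.5% → shock-wave lithotripsy
Shock-wave lithotripsy wins overall and in every stone group — no reversal.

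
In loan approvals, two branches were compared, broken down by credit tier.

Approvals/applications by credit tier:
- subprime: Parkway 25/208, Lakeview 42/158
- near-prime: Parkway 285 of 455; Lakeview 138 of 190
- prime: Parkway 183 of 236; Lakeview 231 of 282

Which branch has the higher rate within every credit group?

Lakeview

Subprime: Parkway 25/208 = 12.0%, Lakeview 42/158 = 26.6% → Lakeview
Near-prime: Parkway 285/455 = 62.6%, Lakeview 138/190 = 72.6% → Lakeview
Prime: Parkway 183/236 = 77.5%, Lakeview 231/282 = 81.9% → Lakeview
Lakeview has the higher rate in all 3 groups.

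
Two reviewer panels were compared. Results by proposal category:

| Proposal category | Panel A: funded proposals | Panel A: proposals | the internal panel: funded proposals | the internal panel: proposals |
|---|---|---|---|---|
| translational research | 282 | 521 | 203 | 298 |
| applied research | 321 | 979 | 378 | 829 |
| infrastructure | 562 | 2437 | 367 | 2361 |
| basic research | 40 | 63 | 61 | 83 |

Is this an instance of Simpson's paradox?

No

Translational research: Panel A 282/521 = 54.1%, the internal panel 203/298 = 68.1% → the internal panel
Applied research: Panel A 321/979 = 32.8%, the internal panel 378/829 = 45.6% → the internal panel
Infrastructure: Panel A 562/2437 = 23.1%, the internal panel 367/2361 = 15.5% → Panel A
Basic research: Panel A 40/63 = 63.5%, the internal panel 61/83 = 73.5% → the internal panel
Overall: Panel A 1205/4000 = 30.1%, the internal panel 1009/3571 = 28.3% → Panel A
Neither sweeps: Panel A wins 1 of 4 groups, the internal panel wins 3. Panel A wins overall but not every group — no Simpson reversal.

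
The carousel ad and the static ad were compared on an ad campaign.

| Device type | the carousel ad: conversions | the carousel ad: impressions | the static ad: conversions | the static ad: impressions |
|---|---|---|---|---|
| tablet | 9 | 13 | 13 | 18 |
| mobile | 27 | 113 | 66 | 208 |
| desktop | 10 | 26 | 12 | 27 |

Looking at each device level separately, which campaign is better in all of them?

Tablet: the carousel ad 9/13 = 69.2%, the static ad 13/18 = 72.2% → the static ad
Mobile: the carousel ad 27/113 = 23.9%, the static ad 66/208 = 31.7% → the static ad
Desktop: the carousel ad 10/26 = 38.5%, the static ad 12/27 = 44.4% → the static ad
The static ad has the higher rate in all 3 groups.

the static ad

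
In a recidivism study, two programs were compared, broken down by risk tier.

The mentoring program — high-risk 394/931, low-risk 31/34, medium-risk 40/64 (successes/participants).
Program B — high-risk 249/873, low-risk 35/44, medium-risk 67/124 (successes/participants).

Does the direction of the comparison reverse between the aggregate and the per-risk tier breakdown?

High-risk: the mentoring program 394/931 = 42.3%, Program B 249/873 = 28.5% → the mentoring program
Low-risk: the mentoring program 31/34 = 91.2%, Program B 35/44 = 79.5% → the mentoring program
Medium-risk: the mentoring program 40/64 = 62.5%, Program B 67/124 = 54.0% → the mentoring program
Overall: the mentoring program 465/1029 = 45.2%, Program B 351/1041 = 33.7% → the mentoring program
The mentoring program wins overall and in every risk group — no reversal.

No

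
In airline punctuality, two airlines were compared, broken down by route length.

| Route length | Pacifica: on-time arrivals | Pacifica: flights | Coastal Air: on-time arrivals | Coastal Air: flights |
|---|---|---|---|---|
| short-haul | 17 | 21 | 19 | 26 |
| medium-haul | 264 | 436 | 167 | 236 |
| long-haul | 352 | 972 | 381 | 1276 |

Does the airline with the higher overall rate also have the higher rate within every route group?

Short-haul: Pacifica 17/21 = 81.0%, Coastal Air 19/26 = 73.1% → Pacifica
Medium-haul: Pacifica 264/436 = 60.6%, Coastal Air 167/236 = 70.8% → Coastal Air
Long-haul: Pacifica 352/972 = 36.2%, Coastal Air 381/1276 = 29.9% → Pacifica
Overall: Pacifica 633/1429 = 44.3%, Coastal Air 567/1538 = 36.9% → Pacifica
Neither sweeps: Pacifica wins 2 of 3 groups, Coastal Air wins 1. Pacifica wins overall but not every group — no Simpson reversal.

No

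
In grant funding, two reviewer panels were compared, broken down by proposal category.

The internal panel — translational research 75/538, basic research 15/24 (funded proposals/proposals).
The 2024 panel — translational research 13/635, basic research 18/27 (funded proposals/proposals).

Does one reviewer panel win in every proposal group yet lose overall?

No

Translational research: the internal panel 75/538 = 13.9%, the 2024 panel 13/635 = 2.0% → the internal panel
Basic research: the internal panel 15/24 = 62.5%, the 2024 panel 18/27 = 66.7% → the 2024 panel
Overall: the internal panel 90/562 = 16.0%, the 2024 panel 31/662 = 4.7% → the internal panel
Neither sweeps: the internal panel wins 1 of 2 groups, the 2024 panel wins 1. The internal panel wins overall but not every group — no Simpson reversal.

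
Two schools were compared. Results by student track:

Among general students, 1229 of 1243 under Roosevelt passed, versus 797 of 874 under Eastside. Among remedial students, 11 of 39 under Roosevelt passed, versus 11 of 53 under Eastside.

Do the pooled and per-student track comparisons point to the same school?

Yes

General: Roosevelt 1229/1243 = 98.9%, Eastside 797/874 = 91.2% → Roosevelt
Remedial: Roosevelt 11/39 = 28.2%, Eastside 11/53 = 20.8% → Roosevelt
Overall: Roosevelt 1240/1282 = 96.7%, Eastside 808/927 = 87.2% → Roosevelt
Roosevelt wins overall and in every student group — no reversal.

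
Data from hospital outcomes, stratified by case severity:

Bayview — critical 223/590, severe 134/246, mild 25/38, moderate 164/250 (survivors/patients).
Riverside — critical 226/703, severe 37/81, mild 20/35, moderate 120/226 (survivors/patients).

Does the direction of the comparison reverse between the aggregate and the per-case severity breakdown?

Critical: Bayview 223/590 = 37.8%, Riverside 226/703 = 32.1% → Bayview
Severe: Bayview 134/246 = 54.5%, Riverside 37/81 = 45.7% → Bayview
Mild: Bayview 25/38 = 65.8%, Riverside 20/35 = 57.1% → Bayview
Moderate: Bayview 164/250 = 65.6%, Riverside 120/226 = 53.1% → Bayview
Overall: Bayview 546/1124 = 48.6%, Riverside 403/1045 = 38.6% → Bayview
Bayview wins overall and in every case group — no reversal.

No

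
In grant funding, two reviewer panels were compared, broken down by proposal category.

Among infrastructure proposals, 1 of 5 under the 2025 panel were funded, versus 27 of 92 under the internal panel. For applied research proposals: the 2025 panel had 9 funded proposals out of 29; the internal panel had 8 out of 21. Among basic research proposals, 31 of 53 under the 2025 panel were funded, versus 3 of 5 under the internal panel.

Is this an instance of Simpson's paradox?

Yes

Infrastructure: the 2025 panel 1/5 = 20.0%, the internal panel 27/92 = 29.3% → the internal panel
Applied research: the 2025 panel 9/29 = 31.0%, the internal panel 8/21 = 38.1% → the internal panel
Basic research: the 2025 panel 31/53 = 58.5%, the internal panel 3/5 = 60.0% → the internal panel
Overall: the 2025 panel 41/87 = 47.1%, the internal panel 38/118 = 32.2% → the 2025 panel
The internal panel wins each proposal group but the 2025 panel wins overall — the comparison reverses. The internal panel's proposals skew toward infrastructure, which has a lower base rate.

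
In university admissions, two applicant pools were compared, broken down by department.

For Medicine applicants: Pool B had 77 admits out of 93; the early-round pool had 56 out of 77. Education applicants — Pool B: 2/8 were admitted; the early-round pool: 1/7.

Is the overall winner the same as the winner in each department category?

Medicine: Pool B 77/93 = 82.8%, the early-round pool 56/77 = 72.7% → Pool B
Education: Pool B 2/8 = 25.0%, the early-round pool 1/7 = 14.3% → Pool B
Overall: Pool B 79/101 = 78.2%, the early-round pool 57/84 = 67.9% → Pool B
Pool B wins overall and in every department group — no reversal.

Yes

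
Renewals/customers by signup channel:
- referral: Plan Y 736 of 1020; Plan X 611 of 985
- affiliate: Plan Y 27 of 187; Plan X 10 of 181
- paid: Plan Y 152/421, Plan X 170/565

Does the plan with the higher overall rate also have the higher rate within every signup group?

Yes

Referral: Plan Y 736/1020 = 72.2%, Plan X 611/985 = 62.0% → Plan Y
Affiliate: Plan Y 27/187 = 14.4%, Plan X 10/181 = 5.5% → Plan Y
Paid: Plan Y 152/421 = 36.1%, Plan X 170/565 = 30.1% → Plan Y
Overall: Plan Y 915/1628 = 56.2%, Plan X 791/1731 = 45.7% → Plan Y
Plan Y wins overall and in every signup group — no reversal.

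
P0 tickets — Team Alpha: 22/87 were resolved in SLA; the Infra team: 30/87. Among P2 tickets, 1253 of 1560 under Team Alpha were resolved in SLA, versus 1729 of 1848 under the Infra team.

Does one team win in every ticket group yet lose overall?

No

P0: Team Alpha 22/87 = 25.3%, the Infra team 30/87 = 34.5% → the Infra team
P2: Team Alpha 1253/1560 = 80.3%, the Infra team 1729/1848 = 93.6% → the Infra team
Overall: Team Alpha 1275/1647 = 77.4%, the Infra team 1759/1935 = 90.9% → the Infra team
The Infra team wins overall and in every ticket group — no reversal.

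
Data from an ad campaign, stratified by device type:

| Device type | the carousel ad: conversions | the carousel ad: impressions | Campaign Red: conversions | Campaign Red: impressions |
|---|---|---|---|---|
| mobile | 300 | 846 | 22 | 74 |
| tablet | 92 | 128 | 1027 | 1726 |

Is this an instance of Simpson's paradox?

Yes

Mobile: the carousel ad 300/846 = 35.5%, Campaign Red 22/74 = 29.7% → the carousel ad
Tablet: the carousel ad 92/128 = 71.9%, Campaign Red 1027/1726 = 59.5% → the carousel ad
Overall: the carousel ad 392/974 = 40.2%, Campaign Red 1049/1800 = 58.3% → Campaign Red
The carousel ad wins each device group but Campaign Red wins overall — the comparison reverses. The carousel ad's impressions skew toward mobile, which has a lower base rate.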